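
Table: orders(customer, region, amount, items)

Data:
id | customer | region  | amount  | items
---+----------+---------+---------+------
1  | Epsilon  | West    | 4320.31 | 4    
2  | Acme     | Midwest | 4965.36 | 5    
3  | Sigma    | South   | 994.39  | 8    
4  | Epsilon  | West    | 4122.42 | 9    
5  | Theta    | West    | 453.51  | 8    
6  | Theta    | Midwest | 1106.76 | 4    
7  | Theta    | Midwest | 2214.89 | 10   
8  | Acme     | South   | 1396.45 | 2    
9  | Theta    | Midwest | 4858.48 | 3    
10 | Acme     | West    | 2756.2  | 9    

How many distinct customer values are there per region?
SELECT region, COUNT(DISTINCT customer)
FROM orders
GROUP BY region

Result:
  Midwest: 2 distinct
  South: 2 distinct
  West: 3 distinct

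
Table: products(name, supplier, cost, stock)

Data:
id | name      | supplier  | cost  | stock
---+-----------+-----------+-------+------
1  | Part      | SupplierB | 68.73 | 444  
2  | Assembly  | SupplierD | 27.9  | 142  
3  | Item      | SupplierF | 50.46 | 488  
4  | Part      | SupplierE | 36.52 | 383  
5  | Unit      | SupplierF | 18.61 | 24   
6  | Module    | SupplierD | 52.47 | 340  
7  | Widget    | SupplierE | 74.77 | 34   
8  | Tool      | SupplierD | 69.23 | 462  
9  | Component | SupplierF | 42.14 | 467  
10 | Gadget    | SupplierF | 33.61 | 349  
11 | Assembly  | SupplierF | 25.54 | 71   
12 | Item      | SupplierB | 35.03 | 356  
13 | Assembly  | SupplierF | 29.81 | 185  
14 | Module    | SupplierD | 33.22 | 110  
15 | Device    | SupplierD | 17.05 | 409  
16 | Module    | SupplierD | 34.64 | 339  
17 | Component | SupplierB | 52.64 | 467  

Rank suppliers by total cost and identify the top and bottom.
SELECT supplier, SUM(cost)
FROM products
GROUP BY supplier
ORDER BY SUM(cost)

All groups:
  SupplierE: 111.29
  SupplierB: 156.40
  SupplierF: 200.17
  SupplierD: 234.51

Highest: SupplierD (234.51)
Lowest: SupplierE (111.29)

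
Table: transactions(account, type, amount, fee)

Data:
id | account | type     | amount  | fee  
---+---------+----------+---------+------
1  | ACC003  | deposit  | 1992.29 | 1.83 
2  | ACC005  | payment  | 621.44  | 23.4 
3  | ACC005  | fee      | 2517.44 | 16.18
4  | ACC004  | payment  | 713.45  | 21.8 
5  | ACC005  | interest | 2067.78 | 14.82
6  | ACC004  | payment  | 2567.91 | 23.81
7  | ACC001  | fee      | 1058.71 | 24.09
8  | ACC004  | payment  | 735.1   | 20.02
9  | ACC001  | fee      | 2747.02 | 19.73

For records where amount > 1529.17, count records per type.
SELECT type, COUNT(*)
FROM transactions
WHERE amount > 1529.17
GROUP BY type

Note: WHERE filters rows before grouping.

Result:
  deposit: 1
  fee: 2
  interest: 1
  payment: 1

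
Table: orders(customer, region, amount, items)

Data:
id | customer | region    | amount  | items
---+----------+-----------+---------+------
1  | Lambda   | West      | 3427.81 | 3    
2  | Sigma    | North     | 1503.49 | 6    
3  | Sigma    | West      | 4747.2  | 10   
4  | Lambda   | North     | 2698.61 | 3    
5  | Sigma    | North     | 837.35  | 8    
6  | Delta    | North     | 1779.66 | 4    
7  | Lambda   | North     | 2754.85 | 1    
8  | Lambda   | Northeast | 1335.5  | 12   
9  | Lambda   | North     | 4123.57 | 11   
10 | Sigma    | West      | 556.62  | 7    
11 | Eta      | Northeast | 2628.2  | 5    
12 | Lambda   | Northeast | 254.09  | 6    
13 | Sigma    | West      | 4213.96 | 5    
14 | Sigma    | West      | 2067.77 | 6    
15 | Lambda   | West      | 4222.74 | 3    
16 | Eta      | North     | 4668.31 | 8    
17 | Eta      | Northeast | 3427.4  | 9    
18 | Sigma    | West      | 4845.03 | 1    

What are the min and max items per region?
SELECT region, MIN(items), MAX(items)
FROM orders
GROUP BY region

Result:
  North: min=1, max=11
  Northeast: min=5, max=12
  West: min=1, max=10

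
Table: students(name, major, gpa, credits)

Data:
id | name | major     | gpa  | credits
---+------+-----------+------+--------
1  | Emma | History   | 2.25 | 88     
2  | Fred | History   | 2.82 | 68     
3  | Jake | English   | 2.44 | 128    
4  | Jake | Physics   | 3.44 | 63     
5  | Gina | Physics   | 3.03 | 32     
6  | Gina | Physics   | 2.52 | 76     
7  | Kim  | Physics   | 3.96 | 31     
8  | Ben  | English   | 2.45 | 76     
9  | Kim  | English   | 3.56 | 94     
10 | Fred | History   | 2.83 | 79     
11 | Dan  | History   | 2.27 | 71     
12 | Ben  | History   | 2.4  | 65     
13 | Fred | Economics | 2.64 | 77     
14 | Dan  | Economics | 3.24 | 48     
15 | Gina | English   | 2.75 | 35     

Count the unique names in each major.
SELECT major, COUNT(DISTINCT name)
FROM students
GROUP BY major

Result:
  Economics: 2 distinct
  English: 4 distinct
  History: 4 distinct
  Physics: 3 distinct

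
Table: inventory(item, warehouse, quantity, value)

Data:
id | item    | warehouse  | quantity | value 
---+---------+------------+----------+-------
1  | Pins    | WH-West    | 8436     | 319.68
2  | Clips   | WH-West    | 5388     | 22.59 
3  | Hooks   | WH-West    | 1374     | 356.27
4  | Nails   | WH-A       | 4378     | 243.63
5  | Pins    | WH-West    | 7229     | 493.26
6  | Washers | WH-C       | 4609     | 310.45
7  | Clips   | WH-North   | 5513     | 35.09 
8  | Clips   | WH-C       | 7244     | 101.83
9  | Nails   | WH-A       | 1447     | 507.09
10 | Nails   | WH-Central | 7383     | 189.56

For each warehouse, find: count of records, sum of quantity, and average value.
SELECT warehouse,
       COUNT(*) as cnt,
       SUM(quantity) as total_quantity,
       AVG(value) as avg_value
FROM inventory
GROUP BY warehouse

Result:
  WH-A: 2 records, 5825 total quantity, 375.36 avg value
  WH-C: 2 records, 11853 total quantity, 206.14 avg value
  WH-Central: 1 records, 7383 total quantity, 189.56 avg value
  WH-North: 1 records, 5513 total quantity, 35.09 avg value
  WH-West: 4 records, 22427 total quantity, 297.95 avg value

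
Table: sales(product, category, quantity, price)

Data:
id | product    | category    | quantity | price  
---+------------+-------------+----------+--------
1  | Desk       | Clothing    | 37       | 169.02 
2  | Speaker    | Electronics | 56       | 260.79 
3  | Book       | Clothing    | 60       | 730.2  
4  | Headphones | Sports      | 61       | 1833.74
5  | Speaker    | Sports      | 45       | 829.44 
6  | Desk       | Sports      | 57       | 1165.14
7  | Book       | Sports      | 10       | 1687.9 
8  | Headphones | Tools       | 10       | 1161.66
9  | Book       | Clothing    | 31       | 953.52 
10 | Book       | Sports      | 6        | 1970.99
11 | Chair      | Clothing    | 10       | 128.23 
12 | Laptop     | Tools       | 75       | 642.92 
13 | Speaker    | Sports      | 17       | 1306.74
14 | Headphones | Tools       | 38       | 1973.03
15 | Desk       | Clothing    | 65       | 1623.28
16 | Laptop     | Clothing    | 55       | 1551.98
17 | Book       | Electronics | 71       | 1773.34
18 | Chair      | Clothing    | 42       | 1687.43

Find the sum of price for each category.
SELECT category, SUM(price) as result
FROM sales
GROUP BY category

Result:
  Clothing: 6843.66
  Electronics: 2034.13
  Sports: 8793.95
  Tools: 3777.61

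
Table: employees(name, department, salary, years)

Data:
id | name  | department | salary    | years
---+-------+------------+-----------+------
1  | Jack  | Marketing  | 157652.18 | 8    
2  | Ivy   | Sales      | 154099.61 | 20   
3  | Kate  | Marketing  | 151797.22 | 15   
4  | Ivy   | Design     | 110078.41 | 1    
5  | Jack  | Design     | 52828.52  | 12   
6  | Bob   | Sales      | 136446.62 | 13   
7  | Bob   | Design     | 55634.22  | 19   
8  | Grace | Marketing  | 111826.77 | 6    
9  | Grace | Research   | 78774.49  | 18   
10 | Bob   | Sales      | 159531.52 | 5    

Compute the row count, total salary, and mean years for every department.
SELECT department,
       COUNT(*) as cnt,
       SUM(salary) as total_salary,
       AVG(years) as avg_years
FROM employees
GROUP BY department

Result:
  Design: 3 records, 218541.15 total salary, 10.67 avg years
  Marketing: 3 records, 421276.17 total salary, 9.67 avg years
  Research: 1 records, 78774.49 total salary, 18.00 avg years
  Sales: 3 records, 450077.75 total salary, 12.67 avg years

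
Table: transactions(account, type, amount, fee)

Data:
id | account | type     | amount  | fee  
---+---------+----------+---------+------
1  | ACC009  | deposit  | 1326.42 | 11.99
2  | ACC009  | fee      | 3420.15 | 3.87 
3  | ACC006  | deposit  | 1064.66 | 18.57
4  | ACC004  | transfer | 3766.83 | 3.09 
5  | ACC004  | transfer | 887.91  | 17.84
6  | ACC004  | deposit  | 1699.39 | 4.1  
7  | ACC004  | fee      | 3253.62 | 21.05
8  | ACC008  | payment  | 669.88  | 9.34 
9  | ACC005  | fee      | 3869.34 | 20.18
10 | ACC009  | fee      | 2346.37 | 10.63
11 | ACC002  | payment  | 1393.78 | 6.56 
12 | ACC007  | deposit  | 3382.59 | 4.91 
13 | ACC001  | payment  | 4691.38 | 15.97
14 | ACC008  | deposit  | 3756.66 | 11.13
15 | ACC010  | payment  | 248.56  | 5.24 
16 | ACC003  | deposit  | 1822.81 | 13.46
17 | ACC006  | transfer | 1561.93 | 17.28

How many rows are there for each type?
SELECT type, COUNT(*) as count
FROM transactions
GROUP BY type

Result:
  deposit: 6
  fee: 4
  payment: 4
  transfer: 3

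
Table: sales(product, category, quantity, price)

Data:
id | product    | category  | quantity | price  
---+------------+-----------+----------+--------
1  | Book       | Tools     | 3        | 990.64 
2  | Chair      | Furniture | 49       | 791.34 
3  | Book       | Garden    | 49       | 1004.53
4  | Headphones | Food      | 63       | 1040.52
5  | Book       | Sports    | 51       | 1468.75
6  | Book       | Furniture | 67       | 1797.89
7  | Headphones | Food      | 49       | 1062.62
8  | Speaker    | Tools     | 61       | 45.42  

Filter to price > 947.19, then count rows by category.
SELECT category, COUNT(*)
FROM sales
WHERE price > 947.19
GROUP BY category

Note: WHERE filters rows before grouping.

Result:
  Food: 2
  Furniture: 1
  Garden: 1
  Sports: 1
  Tools: 1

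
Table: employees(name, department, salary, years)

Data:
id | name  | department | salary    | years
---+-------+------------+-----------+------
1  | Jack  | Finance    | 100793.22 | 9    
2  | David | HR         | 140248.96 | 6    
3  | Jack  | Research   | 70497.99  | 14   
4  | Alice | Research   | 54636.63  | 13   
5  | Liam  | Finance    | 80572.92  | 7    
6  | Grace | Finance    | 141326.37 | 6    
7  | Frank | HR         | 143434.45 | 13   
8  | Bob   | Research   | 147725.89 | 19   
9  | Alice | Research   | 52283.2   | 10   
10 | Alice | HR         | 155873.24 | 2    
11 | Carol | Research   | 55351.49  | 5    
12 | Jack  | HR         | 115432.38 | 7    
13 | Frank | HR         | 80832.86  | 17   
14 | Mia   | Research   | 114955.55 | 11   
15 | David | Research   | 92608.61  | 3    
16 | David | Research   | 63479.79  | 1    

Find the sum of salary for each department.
SELECT department, SUM(salary) as result
FROM employees
GROUP BY department

Result:
  Finance: 322692.51
  HR: 635821.89
  Research: 651539.15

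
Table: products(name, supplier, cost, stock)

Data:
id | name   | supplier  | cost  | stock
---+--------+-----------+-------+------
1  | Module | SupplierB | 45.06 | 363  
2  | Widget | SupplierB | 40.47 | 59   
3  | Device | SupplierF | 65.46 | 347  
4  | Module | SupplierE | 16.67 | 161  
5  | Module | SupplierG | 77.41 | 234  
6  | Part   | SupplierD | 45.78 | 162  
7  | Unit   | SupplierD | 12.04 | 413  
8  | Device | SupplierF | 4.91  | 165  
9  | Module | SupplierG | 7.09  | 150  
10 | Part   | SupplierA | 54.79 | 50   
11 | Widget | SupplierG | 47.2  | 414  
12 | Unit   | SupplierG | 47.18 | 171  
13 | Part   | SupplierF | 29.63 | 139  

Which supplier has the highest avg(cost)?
SELECT supplier, AVG(cost) as val
FROM products
GROUP BY supplier
ORDER BY val DESC
LIMIT 1

Result: SupplierA with avg(cost) = 54.79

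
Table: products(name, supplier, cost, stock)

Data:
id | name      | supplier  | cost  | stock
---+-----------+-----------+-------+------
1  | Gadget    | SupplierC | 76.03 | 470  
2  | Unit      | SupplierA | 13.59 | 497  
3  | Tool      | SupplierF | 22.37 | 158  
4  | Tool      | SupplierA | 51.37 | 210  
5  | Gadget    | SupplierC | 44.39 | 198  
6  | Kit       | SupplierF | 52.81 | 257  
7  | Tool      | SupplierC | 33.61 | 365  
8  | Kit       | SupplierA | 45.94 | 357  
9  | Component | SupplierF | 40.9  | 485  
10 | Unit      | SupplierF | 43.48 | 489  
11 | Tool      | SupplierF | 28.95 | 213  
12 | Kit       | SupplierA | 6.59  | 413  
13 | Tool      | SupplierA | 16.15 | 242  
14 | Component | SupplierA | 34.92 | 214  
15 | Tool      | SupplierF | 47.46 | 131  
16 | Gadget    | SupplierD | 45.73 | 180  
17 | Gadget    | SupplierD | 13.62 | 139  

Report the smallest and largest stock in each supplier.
SELECT supplier, MIN(stock), MAX(stock)
FROM products
GROUP BY supplier

Result:
  SupplierA: min=210, max=497
  SupplierC: min=198, max=470
  SupplierD: min=139, max=180
  SupplierF: min=131, max=489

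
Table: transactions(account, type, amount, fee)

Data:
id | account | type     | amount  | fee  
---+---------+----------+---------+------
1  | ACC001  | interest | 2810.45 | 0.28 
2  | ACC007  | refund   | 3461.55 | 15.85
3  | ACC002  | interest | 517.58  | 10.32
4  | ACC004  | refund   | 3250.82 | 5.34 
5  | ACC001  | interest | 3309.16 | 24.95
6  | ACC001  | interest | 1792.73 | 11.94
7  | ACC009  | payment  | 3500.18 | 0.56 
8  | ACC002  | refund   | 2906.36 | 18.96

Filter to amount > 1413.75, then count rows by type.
SELECT type, COUNT(*)
FROM transactions
WHERE amount > 1413.75
GROUP BY type

Note: WHERE filters rows before grouping.

Result:
  interest: 3
  payment: 1
  refund: 3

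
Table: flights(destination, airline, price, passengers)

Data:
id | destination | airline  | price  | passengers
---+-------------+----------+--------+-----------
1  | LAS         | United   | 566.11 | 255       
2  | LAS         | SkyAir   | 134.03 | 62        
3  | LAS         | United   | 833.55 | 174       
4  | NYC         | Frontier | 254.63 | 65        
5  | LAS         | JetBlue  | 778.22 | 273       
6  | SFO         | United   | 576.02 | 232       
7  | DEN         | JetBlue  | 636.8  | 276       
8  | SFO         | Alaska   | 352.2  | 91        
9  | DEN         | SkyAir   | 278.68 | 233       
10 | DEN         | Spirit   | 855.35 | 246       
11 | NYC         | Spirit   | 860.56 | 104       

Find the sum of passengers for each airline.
SELECT airline, SUM(passengers) as result
FROM flights
GROUP BY airline

Result:
  Alaska: 91
  Frontier: 65
  JetBlue: 549
  SkyAir: 295
  Spirit: 350
  United: 661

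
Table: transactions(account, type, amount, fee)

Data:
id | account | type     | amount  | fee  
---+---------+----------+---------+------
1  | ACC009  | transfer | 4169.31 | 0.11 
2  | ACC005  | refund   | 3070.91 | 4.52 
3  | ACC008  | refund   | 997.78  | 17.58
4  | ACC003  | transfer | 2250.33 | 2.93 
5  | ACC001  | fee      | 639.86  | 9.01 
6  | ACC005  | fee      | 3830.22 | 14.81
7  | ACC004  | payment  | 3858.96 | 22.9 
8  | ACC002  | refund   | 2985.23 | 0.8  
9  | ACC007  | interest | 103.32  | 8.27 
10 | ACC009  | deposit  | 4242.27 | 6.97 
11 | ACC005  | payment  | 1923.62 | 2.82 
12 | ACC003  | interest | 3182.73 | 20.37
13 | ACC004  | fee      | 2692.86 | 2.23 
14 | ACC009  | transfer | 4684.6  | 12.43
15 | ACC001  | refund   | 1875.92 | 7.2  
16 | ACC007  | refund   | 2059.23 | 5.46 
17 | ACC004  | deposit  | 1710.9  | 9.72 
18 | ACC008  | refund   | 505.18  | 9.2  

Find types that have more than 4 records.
SELECT type, COUNT(*) as cnt
FROM transactions
GROUP BY type
HAVING COUNT(*) > 4

Result:
  refund: 6

Note: HAVING filters groups after aggregation, WHERE filters rows before.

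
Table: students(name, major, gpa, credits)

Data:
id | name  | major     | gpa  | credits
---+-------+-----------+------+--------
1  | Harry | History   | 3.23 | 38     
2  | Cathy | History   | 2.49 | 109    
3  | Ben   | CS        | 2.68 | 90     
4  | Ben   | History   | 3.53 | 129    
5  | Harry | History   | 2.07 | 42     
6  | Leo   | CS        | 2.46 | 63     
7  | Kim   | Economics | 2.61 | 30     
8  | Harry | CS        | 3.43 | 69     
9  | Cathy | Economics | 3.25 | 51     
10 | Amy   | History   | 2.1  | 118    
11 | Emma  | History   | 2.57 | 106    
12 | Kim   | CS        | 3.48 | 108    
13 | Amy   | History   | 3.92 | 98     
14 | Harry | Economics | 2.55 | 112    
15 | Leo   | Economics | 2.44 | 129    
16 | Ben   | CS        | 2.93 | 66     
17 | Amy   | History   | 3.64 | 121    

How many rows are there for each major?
SELECT major, COUNT(*) as count
FROM students
GROUP BY major

Result:
  CS: 5
  Economics: 4
  History: 8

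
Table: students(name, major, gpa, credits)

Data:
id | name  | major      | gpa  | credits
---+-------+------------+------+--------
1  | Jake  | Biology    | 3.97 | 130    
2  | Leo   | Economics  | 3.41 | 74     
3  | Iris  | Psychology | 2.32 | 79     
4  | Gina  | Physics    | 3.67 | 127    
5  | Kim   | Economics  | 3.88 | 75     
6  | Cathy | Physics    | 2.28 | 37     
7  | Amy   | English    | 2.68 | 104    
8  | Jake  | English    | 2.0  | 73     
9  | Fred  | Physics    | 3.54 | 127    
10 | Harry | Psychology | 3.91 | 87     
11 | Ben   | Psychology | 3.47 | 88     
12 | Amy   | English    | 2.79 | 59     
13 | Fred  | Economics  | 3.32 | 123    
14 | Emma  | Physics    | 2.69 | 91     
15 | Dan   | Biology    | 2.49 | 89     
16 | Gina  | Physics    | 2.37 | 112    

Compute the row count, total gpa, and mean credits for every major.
SELECT major,
       COUNT(*) as cnt,
       SUM(gpa) as total_gpa,
       AVG(credits) as avg_credits
FROM students
GROUP BY major

Result:
  Biology: 2 records, 6.46 total gpa, 109.50 avg credits
  Economics: 3 records, 10.61 total gpa, 90.67 avg credits
  English: 3 records, 7.47 total gpa, 78.67 avg credits
  Physics: 5 records, 14.55 total gpa, 98.80 avg credits
  Psychology: 3 records, 9.70 total gpa, 84.67 avg credits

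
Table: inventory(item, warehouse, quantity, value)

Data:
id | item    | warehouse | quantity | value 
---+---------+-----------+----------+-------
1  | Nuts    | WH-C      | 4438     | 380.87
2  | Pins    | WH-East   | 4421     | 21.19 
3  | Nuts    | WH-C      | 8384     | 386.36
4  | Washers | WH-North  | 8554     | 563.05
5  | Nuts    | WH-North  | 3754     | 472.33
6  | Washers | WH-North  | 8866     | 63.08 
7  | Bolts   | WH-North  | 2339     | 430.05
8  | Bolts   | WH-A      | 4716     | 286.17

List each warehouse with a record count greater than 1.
SELECT warehouse, COUNT(*) as cnt
FROM inventory
GROUP BY warehouse
HAVING COUNT(*) > 1

Result:
  WH-C: 2
  WH-North: 4

Note: HAVING filters groups after aggregation, WHERE filters rows before.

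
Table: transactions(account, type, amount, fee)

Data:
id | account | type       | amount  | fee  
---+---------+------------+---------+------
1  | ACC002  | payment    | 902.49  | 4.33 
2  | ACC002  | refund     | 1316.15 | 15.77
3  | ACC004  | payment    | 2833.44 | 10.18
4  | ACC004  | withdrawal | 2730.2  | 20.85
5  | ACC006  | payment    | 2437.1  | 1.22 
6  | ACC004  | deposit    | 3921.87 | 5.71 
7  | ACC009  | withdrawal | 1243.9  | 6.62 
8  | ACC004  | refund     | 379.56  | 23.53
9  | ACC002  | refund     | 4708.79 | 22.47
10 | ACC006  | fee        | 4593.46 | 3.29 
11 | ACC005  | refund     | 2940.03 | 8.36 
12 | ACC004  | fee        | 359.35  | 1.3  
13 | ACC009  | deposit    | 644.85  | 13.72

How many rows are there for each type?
SELECT type, COUNT(*) as count
FROM transactions
GROUP BY type

Result:
  deposit: 2
  fee: 2
  payment: 3
  refund: 4
  withdrawal: 2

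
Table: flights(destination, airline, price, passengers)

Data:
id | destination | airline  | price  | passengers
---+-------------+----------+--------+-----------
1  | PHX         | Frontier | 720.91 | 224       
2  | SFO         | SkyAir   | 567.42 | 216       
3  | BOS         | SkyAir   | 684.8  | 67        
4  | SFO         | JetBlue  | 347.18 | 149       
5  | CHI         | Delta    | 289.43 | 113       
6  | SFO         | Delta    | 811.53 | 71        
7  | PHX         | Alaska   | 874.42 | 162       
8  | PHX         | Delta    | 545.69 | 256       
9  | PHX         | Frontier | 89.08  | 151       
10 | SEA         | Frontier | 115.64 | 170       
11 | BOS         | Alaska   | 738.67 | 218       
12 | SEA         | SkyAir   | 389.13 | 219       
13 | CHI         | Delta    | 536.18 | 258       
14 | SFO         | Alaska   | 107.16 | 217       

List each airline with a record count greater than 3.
SELECT airline, COUNT(*) as cnt
FROM flights
GROUP BY airline
HAVING COUNT(*) > 3

Result:
  Delta: 4

Note: HAVING filters groups after aggregation, WHERE filters rows before.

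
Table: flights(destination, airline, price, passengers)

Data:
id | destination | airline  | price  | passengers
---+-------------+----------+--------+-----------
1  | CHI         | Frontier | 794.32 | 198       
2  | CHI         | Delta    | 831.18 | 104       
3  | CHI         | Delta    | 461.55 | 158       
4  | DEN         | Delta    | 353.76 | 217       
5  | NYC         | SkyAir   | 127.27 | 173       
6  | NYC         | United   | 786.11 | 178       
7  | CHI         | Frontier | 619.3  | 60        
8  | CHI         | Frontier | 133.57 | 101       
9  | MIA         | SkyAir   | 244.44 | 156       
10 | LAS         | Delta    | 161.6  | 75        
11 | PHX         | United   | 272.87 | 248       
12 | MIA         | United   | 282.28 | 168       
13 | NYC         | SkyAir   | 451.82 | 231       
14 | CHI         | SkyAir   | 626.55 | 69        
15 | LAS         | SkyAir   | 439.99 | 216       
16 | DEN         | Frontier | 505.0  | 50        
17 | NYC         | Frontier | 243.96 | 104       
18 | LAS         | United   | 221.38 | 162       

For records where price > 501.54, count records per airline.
SELECT airline, COUNT(*)
FROM flights
WHERE price > 501.54
GROUP BY airline

Note: WHERE filters rows before grouping.

Result:
  Delta: 1
  Frontier: 3
  SkyAir: 1
  United: 1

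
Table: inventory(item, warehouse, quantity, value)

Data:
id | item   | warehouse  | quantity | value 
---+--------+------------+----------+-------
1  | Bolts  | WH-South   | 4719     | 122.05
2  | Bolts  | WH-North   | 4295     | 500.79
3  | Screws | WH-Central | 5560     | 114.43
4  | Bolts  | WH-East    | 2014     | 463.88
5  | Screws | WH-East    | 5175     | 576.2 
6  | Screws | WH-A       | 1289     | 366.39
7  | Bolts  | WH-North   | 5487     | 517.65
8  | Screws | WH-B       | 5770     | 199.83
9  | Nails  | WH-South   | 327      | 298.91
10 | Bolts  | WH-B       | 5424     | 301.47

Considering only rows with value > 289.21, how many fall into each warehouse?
SELECT warehouse, COUNT(*)
FROM inventory
WHERE value > 289.21
GROUP BY warehouse

Note: WHERE filters rows before grouping.

Result:
  WH-A: 1
  WH-B: 1
  WH-East: 2
  WH-North: 2
  WH-South: 1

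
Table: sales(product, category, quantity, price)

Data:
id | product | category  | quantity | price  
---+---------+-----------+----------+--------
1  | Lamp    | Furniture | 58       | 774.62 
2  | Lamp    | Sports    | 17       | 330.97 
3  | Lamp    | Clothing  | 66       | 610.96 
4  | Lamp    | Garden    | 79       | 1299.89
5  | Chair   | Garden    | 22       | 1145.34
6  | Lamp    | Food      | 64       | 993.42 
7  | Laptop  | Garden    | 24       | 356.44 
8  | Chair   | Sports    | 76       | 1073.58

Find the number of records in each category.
SELECT category, COUNT(*) as count
FROM sales
GROUP BY category

Result:
  Clothing: 1
  Food: 1
  Furniture: 1
  Garden: 3
  Sports: 2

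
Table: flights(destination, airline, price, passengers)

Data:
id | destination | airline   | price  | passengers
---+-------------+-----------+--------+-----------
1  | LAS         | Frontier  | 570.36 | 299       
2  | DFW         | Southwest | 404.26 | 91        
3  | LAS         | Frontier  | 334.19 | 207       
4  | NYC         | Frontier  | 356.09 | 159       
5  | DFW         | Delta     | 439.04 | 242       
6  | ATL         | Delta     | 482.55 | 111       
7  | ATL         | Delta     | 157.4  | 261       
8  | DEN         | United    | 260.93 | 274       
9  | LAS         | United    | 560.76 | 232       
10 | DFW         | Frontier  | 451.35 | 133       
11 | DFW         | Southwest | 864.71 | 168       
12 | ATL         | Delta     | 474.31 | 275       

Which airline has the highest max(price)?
SELECT airline, MAX(price) as val
FROM flights
GROUP BY airline
ORDER BY val DESC
LIMIT 1

Result: Southwest with max(price) = 864.71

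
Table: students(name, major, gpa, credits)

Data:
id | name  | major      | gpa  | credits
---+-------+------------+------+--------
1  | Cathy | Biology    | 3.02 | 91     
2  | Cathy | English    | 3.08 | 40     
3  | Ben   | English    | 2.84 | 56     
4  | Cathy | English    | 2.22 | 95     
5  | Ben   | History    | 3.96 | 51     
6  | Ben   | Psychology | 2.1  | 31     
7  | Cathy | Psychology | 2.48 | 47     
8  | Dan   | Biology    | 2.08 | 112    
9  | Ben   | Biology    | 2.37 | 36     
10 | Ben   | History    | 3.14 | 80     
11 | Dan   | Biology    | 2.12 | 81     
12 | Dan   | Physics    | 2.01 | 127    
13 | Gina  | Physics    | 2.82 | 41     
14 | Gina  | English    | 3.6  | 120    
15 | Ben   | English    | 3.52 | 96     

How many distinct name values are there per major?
SELECT major, COUNT(DISTINCT name)
FROM students
GROUP BY major

Result:
  Biology: 3 distinct
  English: 3 distinct
  History: 1 distinct
  Physics: 2 distinct
  Psychology: 2 distinct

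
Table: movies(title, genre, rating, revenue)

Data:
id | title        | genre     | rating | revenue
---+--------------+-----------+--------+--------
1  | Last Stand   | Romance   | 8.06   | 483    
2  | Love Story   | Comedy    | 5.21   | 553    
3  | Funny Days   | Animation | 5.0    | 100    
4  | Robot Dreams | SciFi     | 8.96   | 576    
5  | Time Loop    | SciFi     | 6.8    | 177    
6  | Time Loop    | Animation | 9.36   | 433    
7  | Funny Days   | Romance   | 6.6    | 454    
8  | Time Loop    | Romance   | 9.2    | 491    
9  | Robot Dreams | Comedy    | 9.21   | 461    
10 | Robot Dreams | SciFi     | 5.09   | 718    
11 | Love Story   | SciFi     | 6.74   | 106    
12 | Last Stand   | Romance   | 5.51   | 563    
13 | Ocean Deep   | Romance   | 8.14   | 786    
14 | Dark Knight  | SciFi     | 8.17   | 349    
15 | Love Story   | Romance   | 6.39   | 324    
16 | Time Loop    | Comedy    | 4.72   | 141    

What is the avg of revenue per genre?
SELECT genre, AVG(revenue) as result
FROM movies
GROUP BY genre

Result:
  Animation: 266.50
  Comedy: 385.00
  Romance: 516.83
  SciFi: 385.20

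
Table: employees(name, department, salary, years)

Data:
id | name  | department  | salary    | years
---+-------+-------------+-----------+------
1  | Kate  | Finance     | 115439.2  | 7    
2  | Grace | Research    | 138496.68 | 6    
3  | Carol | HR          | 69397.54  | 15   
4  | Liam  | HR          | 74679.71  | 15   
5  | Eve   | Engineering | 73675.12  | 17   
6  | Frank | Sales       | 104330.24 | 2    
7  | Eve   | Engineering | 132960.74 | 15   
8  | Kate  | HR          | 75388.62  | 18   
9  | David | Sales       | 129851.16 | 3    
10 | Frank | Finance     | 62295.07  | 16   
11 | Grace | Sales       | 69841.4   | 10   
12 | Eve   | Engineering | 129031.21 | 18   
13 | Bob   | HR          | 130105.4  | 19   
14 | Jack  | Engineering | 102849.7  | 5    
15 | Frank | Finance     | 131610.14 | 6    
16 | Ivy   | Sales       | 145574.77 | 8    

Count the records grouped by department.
SELECT department, COUNT(*) as count
FROM employees
GROUP BY department

Result:
  Engineering: 4
  Finance: 3
  HR: 4
  Research: 1
  Sales: 4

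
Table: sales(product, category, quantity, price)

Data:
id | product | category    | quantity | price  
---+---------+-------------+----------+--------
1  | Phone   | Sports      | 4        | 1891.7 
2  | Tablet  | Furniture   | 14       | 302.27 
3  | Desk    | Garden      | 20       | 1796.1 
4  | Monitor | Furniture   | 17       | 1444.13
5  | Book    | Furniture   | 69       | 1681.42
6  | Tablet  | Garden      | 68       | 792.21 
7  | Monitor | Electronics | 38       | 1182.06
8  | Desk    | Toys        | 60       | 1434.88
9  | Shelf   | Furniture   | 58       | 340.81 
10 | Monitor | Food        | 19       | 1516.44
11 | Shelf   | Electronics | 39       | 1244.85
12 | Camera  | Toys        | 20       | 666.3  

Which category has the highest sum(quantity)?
SELECT category, SUM(quantity) as val
FROM sales
GROUP BY category
ORDER BY val DESC
LIMIT 1

Result: Furniture with sum(quantity) = 158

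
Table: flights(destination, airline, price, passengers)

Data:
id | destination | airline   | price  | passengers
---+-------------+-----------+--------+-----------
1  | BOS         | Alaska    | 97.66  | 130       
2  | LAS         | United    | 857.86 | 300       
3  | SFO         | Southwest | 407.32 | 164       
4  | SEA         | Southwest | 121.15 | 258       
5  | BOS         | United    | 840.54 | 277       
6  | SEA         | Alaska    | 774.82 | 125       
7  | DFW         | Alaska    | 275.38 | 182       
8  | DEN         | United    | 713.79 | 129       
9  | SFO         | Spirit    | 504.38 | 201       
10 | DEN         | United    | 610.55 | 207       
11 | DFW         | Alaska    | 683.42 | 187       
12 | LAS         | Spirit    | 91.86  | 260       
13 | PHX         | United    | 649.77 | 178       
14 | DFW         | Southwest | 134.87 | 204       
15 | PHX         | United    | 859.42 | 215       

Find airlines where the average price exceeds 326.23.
SELECT airline, AVG(price)
FROM flights
GROUP BY airline
HAVING AVG(price) > 326.23

Result:
  Alaska: avg=457.82
  United: avg=755.32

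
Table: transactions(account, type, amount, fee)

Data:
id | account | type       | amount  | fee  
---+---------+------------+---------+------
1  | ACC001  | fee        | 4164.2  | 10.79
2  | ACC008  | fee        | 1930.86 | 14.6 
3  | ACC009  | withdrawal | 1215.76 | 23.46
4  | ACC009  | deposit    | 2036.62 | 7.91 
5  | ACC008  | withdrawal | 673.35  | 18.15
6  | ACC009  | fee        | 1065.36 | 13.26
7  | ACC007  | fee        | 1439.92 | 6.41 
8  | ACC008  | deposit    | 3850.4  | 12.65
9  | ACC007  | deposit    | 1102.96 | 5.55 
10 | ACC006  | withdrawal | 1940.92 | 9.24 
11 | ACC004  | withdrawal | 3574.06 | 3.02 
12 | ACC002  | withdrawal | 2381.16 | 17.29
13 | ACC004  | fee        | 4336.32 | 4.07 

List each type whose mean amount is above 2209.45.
SELECT type, AVG(amount)
FROM transactions
GROUP BY type
HAVING AVG(amount) > 2209.45

Result:
  deposit: avg=2329.99
  fee: avg=2587.33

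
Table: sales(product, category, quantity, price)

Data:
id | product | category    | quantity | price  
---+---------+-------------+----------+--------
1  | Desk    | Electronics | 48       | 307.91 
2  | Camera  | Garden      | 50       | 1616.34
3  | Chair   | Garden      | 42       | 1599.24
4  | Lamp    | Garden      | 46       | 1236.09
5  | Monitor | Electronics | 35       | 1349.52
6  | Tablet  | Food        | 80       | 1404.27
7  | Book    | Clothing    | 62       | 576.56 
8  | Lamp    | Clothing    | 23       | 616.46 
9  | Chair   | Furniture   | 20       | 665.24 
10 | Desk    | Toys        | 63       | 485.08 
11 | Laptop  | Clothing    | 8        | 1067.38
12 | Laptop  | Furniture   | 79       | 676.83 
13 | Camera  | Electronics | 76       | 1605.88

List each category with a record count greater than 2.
SELECT category, COUNT(*) as cnt
FROM sales
GROUP BY category
HAVING COUNT(*) > 2

Result:
  Clothing: 3
  Electronics: 3
  Garden: 3

Note: HAVING filters groups after aggregation, WHERE filters rows before.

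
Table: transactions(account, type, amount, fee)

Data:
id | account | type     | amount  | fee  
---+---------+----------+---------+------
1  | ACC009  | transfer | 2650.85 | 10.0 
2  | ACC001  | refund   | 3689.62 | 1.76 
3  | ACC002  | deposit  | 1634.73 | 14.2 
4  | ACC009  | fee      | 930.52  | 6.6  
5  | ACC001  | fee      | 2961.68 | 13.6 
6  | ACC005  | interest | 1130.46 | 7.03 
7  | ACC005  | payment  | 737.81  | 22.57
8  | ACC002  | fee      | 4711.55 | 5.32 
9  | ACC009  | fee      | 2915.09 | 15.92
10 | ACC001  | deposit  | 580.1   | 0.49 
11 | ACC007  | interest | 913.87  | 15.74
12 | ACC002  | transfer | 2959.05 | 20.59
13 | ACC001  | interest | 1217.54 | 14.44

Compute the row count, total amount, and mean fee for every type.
SELECT type,
       COUNT(*) as cnt,
       SUM(amount) as total_amount,
       AVG(fee) as avg_fee
FROM transactions
GROUP BY type

Result:
  deposit: 2 records, 2214.83 total amount, 7.35 avg fee
  fee: 4 records, 11518.84 total amount, 10.36 avg fee
  interest: 3 records, 3261.87 total amount, 12.40 avg fee
  payment: 1 records, 737.81 total amount, 22.57 avg fee
  refund: 1 records, 3689.62 total amount, 1.76 avg fee
  transfer: 2 records, 5609.90 total amount, 15.30 avg fee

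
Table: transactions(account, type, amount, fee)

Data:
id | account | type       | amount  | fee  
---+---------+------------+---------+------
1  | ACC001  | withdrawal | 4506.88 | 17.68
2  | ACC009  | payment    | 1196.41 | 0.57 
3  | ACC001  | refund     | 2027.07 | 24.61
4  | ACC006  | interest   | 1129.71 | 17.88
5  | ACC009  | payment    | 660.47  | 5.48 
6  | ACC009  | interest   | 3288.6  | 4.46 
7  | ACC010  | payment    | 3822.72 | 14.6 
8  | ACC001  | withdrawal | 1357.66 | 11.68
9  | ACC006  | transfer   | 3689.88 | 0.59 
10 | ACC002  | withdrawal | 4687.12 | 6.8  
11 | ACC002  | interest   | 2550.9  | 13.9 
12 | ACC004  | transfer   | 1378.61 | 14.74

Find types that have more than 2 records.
SELECT type, COUNT(*) as cnt
FROM transactions
GROUP BY type
HAVING COUNT(*) > 2

Result:
  interest: 3
  payment: 3
  withdrawal: 3

Note: HAVING filters groups after aggregation, WHERE filters rows before.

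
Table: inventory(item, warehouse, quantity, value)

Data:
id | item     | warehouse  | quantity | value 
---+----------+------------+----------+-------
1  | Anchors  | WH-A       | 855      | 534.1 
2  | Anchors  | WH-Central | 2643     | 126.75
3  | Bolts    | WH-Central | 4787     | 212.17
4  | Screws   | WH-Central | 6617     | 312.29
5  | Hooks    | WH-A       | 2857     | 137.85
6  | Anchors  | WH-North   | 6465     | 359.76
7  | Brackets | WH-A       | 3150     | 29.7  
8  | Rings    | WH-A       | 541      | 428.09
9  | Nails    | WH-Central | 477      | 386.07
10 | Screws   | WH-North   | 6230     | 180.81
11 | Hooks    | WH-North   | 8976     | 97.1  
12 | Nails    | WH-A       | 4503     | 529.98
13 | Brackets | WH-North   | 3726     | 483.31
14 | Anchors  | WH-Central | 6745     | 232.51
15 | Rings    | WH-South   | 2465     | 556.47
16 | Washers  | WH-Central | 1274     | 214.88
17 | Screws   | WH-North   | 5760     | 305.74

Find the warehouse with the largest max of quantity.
SELECT warehouse, MAX(quantity) as val
FROM inventory
GROUP BY warehouse
ORDER BY val DESC
LIMIT 1

Result: WH-North with max(quantity) = 8976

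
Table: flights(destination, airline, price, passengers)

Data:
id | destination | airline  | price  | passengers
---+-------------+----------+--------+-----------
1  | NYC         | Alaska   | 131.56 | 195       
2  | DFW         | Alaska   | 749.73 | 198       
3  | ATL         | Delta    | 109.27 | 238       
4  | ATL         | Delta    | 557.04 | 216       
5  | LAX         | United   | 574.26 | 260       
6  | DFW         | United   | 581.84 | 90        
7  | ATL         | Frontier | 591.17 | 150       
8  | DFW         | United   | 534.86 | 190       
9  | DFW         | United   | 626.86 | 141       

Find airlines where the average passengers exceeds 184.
SELECT airline, AVG(passengers)
FROM flights
GROUP BY airline
HAVING AVG(passengers) > 184

Result:
  Alaska: avg=196.50
  Delta: avg=227.00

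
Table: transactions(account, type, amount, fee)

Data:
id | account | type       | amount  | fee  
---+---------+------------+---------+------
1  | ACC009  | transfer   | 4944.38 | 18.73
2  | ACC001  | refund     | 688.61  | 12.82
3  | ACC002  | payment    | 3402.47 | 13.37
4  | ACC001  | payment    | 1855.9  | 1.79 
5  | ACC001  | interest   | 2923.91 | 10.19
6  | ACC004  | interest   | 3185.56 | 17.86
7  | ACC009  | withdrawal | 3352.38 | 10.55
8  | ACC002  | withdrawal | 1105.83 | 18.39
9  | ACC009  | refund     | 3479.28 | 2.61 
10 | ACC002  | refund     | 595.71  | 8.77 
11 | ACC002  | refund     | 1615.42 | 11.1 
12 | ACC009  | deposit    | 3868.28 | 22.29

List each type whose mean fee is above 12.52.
SELECT type, AVG(fee)
FROM transactions
GROUP BY type
HAVING AVG(fee) > 12.52

Result:
  deposit: avg=22.29
  interest: avg=14.03
  transfer: avg=18.73
  withdrawal: avg=14.47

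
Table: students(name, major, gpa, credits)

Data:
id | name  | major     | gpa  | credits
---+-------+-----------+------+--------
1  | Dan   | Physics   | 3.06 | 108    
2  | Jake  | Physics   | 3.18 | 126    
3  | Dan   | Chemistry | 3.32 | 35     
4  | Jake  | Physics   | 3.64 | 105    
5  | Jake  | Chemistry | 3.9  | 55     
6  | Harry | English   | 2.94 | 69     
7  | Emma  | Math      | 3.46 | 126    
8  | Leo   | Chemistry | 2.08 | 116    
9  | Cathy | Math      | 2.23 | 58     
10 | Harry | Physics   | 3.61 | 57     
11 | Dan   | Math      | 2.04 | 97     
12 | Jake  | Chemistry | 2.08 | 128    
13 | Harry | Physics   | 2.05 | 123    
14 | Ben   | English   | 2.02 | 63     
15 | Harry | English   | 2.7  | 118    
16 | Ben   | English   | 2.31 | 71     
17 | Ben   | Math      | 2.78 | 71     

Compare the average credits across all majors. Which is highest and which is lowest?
SELECT major, AVG(credits)
FROM students
GROUP BY major
ORDER BY AVG(credits)

All groups:
  English: 80.25
  Chemistry: 83.50
  Math: 88.00
  Physics: 103.80

Highest: Physics (103.80)
Lowest: English (80.25)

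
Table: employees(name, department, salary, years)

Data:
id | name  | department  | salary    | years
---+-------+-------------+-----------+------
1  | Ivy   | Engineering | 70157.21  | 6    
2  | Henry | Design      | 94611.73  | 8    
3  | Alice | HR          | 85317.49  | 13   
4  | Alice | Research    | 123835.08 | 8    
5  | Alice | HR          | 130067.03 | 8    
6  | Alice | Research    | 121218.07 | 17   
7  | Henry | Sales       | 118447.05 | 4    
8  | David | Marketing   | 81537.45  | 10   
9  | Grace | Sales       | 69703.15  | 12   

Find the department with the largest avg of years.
SELECT department, AVG(years) as val
FROM employees
GROUP BY department
ORDER BY val DESC
LIMIT 1

Result: Research with avg(years) = 12.50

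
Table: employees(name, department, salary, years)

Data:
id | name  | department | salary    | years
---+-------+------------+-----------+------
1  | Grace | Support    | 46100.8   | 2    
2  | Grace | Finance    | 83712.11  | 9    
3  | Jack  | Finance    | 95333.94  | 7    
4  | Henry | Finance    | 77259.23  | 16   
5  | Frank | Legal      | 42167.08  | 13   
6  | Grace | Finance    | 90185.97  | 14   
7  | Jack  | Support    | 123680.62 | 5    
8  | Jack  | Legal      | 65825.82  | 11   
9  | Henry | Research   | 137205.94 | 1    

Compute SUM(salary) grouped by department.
SELECT department, SUM(salary) as result
FROM employees
GROUP BY department

Result:
  Finance: 346491.25
  Legal: 107992.90
  Research: 137205.94
  Support: 169781.42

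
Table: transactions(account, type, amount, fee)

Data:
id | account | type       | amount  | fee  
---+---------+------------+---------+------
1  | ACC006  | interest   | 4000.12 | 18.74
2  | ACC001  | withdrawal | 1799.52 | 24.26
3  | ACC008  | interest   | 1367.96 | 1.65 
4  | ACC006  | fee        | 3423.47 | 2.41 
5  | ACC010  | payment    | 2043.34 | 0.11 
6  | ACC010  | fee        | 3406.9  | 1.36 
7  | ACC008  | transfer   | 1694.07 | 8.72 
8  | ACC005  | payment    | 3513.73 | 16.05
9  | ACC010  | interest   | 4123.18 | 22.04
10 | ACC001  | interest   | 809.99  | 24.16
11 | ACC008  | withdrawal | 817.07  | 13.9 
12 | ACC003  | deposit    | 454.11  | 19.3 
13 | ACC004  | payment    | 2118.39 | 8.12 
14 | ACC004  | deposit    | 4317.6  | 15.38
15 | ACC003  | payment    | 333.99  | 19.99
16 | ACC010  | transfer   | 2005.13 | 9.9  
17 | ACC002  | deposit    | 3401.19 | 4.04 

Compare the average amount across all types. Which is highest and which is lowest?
SELECT type, AVG(amount)
FROM transactions
GROUP BY type
ORDER BY AVG(amount)

All groups:
  withdrawal: 1308.30
  transfer: 1849.60
  payment: 2002.36
  interest: 2575.31
  deposit: 2724.30
  fee: 3415.19

Highest: fee (3415.19)
Lowest: withdrawal (1308.30)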